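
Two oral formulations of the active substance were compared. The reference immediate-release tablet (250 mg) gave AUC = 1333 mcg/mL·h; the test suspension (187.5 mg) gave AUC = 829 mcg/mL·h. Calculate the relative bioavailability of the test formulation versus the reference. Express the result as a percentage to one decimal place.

F_rel = 82.9%

F_rel = (AUC_test/D_test) / (AUC_ref/D_ref)
      = (829/187.5) / (1333/250)
      = 4.42133 / 5.332 = 0.8292 = 82.92%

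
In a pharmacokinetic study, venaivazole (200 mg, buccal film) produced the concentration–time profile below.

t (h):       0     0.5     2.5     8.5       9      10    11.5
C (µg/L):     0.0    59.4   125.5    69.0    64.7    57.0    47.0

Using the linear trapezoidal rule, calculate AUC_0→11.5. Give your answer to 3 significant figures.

Trapezoidal AUC_0→11.5:
  [0→0.5]: (0.0+59.4)/2 × 0.5 = 14.85
  [0.5→2.5]: (59.4+125.5)/2 × 2 = 184.9
  [2.5→8.5]: (125.5+69.0)/2 × 6 = 583.5
  [8.5→9]: (69.0+64.7)/2 × 0.5 = 33.425
  [9→10]: (64.7+57.0)/2 × 1 = 60.85
  [10→11.5]: (57.0+47.0)/2 × 1.5 = 78.0
  Sum = 955.525 µg/L·h

AUC = 956 µg/L·h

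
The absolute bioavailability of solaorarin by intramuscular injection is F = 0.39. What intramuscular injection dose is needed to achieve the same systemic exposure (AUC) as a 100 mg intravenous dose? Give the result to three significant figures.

D_intramuscular = 256 mg

For equal systemic exposure: F × D_ev = D_iv
D_ev = D_iv / F = 100 / 0.39 = 256.41 mg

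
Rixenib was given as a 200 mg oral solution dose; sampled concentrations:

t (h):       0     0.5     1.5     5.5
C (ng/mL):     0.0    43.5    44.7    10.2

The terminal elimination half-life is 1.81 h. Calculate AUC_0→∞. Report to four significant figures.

Trapezoidal AUC_0→5.5:
  [0→0.5]: (0.0+43.5)/2 × 0.5 = 10.875
  [0.5→1.5]: (43.5+44.7)/2 × 1 = 44.1
  [1.5→5.5]: (44.7+10.2)/2 × 4 = 109.8
  Sum = 164.775 ng/mL·h
k_e = ln2 / t½ = 0.693147 / 1.81 = 0.3830 h^-1
Extrapolated tail: C_last / k_e = 10.2 / 0.383 = 26.632
AUC_0→∞ = 164.775 + 26.632 = 191.407 ng/mL·h

AUC = 191.4 ng/mL·h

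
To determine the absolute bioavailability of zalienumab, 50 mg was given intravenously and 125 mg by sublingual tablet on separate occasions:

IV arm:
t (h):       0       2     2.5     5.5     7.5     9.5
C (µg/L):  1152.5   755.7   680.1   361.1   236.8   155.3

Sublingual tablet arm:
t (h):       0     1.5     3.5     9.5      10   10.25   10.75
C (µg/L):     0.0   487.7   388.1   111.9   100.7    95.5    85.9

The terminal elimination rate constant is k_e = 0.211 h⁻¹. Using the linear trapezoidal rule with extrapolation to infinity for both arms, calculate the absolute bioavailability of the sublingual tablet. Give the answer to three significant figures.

Trapezoidal AUC_0→9.5 (IV):
  [0→2]: (1152.5+755.7)/2 × 2 = 1908.2
  [2→2.5]: (755.7+680.1)/2 × 0.5 = 358.95
  [2.5→5.5]: (680.1+361.1)/2 × 3 = 1561.8
  [5.5→7.5]: (361.1+236.8)/2 × 2 = 597.9
  [7.5→9.5]: (236.8+155.3)/2 × 2 = 392.1
  Sum = 4818.95 µg/L·h
IV tail: 155.3/0.211 = 736.019; AUC_iv,0→∞ = 4818.95 + 736.019 = 5554.969 µg/L·h
Trapezoidal AUC_0→10.75 (sublingual tablet):
  [0→1.5]: (0.0+487.7)/2 × 1.5 = 365.775
  [1.5→3.5]: (487.7+388.1)/2 × 2 = 875.8
  [3.5→9.5]: (388.1+111.9)/2 × 6 = 1500.0
  [9.5→10]: (111.9+100.7)/2 × 0.5 = 53.15
  [10→10.25]: (100.7+95.5)/2 × 0.25 = 24.525
  [10.25→10.75]: (95.5+85.9)/2 × 0.5 = 45.35
  Sum = 2864.6 µg/L·h
sublingual tablet tail: 85.9/0.211 = 407.109; AUC_ev,0→∞ = 2864.6 + 407.109 = 3271.709 µg/L·h
F = (AUC_ev/D_ev)/(AUC_iv/D_iv) = (3271.709/125)/(5554.969/50) = 26.173672/111.09938 = 0.2356

F = 0.236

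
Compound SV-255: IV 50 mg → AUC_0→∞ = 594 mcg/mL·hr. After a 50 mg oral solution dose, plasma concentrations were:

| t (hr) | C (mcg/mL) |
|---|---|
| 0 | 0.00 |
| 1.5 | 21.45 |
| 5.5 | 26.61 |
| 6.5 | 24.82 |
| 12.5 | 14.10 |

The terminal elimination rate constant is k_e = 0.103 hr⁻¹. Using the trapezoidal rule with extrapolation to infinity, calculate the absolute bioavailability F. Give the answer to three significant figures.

Trapezoidal AUC_0→12.5 (oral solution):
  [0→1.5]: (0.00+21.45)/2 × 1.5 = 16.0875
  [1.5→5.5]: (21.45+26.61)/2 × 4 = 96.12
  [5.5→6.5]: (26.61+24.82)/2 × 1 = 25.715
  [6.5→12.5]: (24.82+14.10)/2 × 6 = 116.76
  Sum = 254.6825 mcg/mL·hr
Tail: C_last/k_e = 14.10/0.103 = 136.893
AUC_0→∞ (oral solution) = 254.6825 + 136.893 = 391.5755 mcg/mL·hr
F = (AUC_ev/D_ev)/(AUC_iv/D_iv) = (391.5755/50)/(594/50) = 7.83151/11.88 = 0.6592

F = 0.659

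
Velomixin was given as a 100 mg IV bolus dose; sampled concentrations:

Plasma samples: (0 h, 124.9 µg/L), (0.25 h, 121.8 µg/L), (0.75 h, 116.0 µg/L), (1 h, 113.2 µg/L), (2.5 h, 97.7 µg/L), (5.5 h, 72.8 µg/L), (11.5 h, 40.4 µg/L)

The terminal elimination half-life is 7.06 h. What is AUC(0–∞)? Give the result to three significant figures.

AUC = 1280 µg/L·h

Trapezoidal AUC_0→11.5:
  [0→0.25]: (124.9+121.8)/2 × 0.25 = 30.8375
  [0.25→0.75]: (121.8+116.0)/2 × 0.5 = 59.45
  [0.75→1]: (116.0+113.2)/2 × 0.25 = 28.65
  [1→2.5]: (113.2+97.7)/2 × 1.5 = 158.175
  [2.5→5.5]: (97.7+72.8)/2 × 3 = 255.75
  [5.5→11.5]: (72.8+40.4)/2 × 6 = 339.6
  Sum = 872.4625 µg/L·h
k_e = ln2 / t½ = 0.693147 / 7.06 = 0.0982 h^-1
Extrapolated tail: C_last / k_e = 40.4 / 0.0982 = 411.405
AUC_0→∞ = 872.4625 + 411.405 = 1283.8675 µg/L·h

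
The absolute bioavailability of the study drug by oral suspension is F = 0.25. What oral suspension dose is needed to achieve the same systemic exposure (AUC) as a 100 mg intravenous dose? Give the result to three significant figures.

For equal systemic exposure: F × D_ev = D_iv
D_ev = D_iv / F = 100 / 0.25 = 400 mg

D_oral = 400 mg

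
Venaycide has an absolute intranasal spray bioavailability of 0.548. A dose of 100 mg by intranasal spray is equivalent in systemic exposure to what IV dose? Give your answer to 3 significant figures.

Systemic exposure from an extravascular dose = F × D_ev, so the equivalent IV dose is F × D_ev.
D_iv = F × D_ev = 0.548 × 100 = 54.8 mg

D_iv = 54.8 mg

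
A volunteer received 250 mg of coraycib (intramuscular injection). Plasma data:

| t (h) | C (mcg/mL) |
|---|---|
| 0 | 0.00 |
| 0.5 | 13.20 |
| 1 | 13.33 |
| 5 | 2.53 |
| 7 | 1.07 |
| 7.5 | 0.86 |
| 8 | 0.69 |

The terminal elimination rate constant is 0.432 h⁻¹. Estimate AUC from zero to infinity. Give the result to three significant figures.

AUC = 47.7 mcg/mL·h

Trapezoidal AUC_0→8:
  [0→0.5]: (0.00+13.20)/2 × 0.5 = 3.3
  [0.5→1]: (13.20+13.33)/2 × 0.5 = 6.6325
  [1→5]: (13.33+2.53)/2 × 4 = 31.72
  [5→7]: (2.53+1.07)/2 × 2 = 3.6
  [7→7.5]: (1.07+0.86)/2 × 0.5 = 0.4825
  [7.5→8]: (0.86+0.69)/2 × 0.5 = 0.3875
  Sum = 46.1225 mcg/mL·h
Extrapolated tail: C_last / k_e = 0.69 / 0.432 = 1.597
AUC_0→∞ = 46.1225 + 1.597 = 47.7195 mcg/mL·h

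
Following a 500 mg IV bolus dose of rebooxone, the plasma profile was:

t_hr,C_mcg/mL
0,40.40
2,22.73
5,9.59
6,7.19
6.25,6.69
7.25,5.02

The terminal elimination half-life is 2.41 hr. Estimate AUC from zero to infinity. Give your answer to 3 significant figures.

AUC = 145 mcg/mL·hr

Trapezoidal AUC_0→7.25:
  [0→2]: (40.40+22.73)/2 × 2 = 63.13
  [2→5]: (22.73+9.59)/2 × 3 = 48.48
  [5→6]: (9.59+7.19)/2 × 1 = 8.39
  [6→6.25]: (7.19+6.69)/2 × 0.25 = 1.735
  [6.25→7.25]: (6.69+5.02)/2 × 1 = 5.855
  Sum = 127.59 mcg/mL·hr
k_e = ln2 / t½ = 0.693147 / 2.41 = 0.2876 hr^-1
Extrapolated tail: C_last / k_e = 5.02 / 0.2876 = 17.455
AUC_0→∞ = 127.59 + 17.455 = 145.045 mcg/mL·hr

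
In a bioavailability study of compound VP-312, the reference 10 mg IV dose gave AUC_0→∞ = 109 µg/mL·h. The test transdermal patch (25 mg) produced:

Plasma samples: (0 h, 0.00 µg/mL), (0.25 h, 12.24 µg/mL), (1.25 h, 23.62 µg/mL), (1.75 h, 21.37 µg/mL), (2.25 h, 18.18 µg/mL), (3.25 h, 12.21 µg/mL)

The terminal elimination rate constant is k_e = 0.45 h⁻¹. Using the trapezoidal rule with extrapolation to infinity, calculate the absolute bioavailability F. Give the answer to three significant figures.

F = 0.304

Trapezoidal AUC_0→3.25 (transdermal patch):
  [0→0.25]: (0.00+12.24)/2 × 0.25 = 1.53
  [0.25→1.25]: (12.24+23.62)/2 × 1 = 17.93
  [1.25→1.75]: (23.62+21.37)/2 × 0.5 = 11.2475
  [1.75→2.25]: (21.37+18.18)/2 × 0.5 = 9.8875
  [2.25→3.25]: (18.18+12.21)/2 × 1 = 15.195
  Sum = 55.79 µg/mL·h
Tail: C_last/k_e = 12.21/0.45 = 27.133
AUC_0→∞ (transdermal patch) = 55.79 + 27.133 = 82.923 µg/mL·h
F = (AUC_ev/D_ev)/(AUC_iv/D_iv) = (82.923/25)/(109/10) = 3.31692/10.9 = 0.3043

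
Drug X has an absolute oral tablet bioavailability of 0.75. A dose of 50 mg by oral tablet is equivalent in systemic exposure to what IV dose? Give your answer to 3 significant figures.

D_iv = 37.5 mg

Systemic exposure from an extravascular dose = F × D_ev, so the equivalent IV dose is F × D_ev.
D_iv = F × D_ev = 0.75 × 50 = 37.5 mg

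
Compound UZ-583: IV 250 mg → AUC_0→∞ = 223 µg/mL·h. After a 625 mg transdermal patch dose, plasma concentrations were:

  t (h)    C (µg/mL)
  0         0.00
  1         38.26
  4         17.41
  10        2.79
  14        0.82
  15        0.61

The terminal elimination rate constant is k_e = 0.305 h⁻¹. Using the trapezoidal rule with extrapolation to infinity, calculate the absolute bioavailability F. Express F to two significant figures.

Trapezoidal AUC_0→15 (transdermal patch):
  [0→1]: (0.00+38.26)/2 × 1 = 19.13
  [1→4]: (38.26+17.41)/2 × 3 = 83.505
  [4→10]: (17.41+2.79)/2 × 6 = 60.6
  [10→14]: (2.79+0.82)/2 × 4 = 7.22
  [14→15]: (0.82+0.61)/2 × 1 = 0.715
  Sum = 171.17 µg/mL·h
Tail: C_last/k_e = 0.61/0.305 = 2.000
AUC_0→∞ (transdermal patch) = 171.17 + 2.000 = 173.17 µg/mL·h
F = (AUC_ev/D_ev)/(AUC_iv/D_iv) = (173.17/625)/(223/250) = 0.277072/0.892 = 0.3106

F = 0.31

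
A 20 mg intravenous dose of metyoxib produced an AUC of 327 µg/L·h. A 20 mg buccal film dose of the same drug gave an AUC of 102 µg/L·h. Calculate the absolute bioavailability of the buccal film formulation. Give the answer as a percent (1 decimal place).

F = 31.2%

F = (AUC_ev / D_ev) / (AUC_iv / D_iv)
  = (102/20) / (327/20)
  = 5.1 / 16.35 = 0.3119
  = 31.19%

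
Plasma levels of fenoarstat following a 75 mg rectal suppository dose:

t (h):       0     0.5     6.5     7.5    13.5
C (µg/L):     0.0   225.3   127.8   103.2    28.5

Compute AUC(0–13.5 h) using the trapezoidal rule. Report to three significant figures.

Trapezoidal AUC_0→13.5:
  [0→0.5]: (0.0+225.3)/2 × 0.5 = 56.325
  [0.5→6.5]: (225.3+127.8)/2 × 6 = 1059.3
  [6.5→7.5]: (127.8+103.2)/2 × 1 = 115.5
  [7.5→13.5]: (103.2+28.5)/2 × 6 = 395.1
  Sum = 1626.225 µg/L·h

AUC = 1630 µg/L·h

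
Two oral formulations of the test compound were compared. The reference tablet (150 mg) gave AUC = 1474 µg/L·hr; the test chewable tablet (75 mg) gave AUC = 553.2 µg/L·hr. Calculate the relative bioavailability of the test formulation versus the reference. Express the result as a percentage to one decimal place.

F_rel = 75.1%

F_rel = (AUC_test/D_test) / (AUC_ref/D_ref)
      = (553.2/75) / (1474/150)
      = 7.376 / 9.82667 = 0.7506 = 75.06%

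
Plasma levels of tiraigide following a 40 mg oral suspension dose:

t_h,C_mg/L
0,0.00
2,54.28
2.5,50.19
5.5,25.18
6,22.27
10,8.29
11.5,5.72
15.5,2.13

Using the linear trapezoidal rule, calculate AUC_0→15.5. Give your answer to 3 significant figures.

AUC = 293 mg/L·h

Trapezoidal AUC_0→15.5:
  [0→2]: (0.00+54.28)/2 × 2 = 54.28
  [2→2.5]: (54.28+50.19)/2 × 0.5 = 26.1175
  [2.5→5.5]: (50.19+25.18)/2 × 3 = 113.055
  [5.5→6]: (25.18+22.27)/2 × 0.5 = 11.8625
  [6→10]: (22.27+8.29)/2 × 4 = 61.12
  [10→11.5]: (8.29+5.72)/2 × 1.5 = 10.5075
  [11.5→15.5]: (5.72+2.13)/2 × 4 = 15.7
  Sum = 292.6425 mg/L·h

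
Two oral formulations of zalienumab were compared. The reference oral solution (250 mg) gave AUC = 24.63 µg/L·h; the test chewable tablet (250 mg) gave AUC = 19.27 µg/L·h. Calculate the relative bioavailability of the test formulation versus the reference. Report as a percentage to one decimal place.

F_rel = (AUC_test/D_test) / (AUC_ref/D_ref)
      = (19.27/250) / (24.63/250)
      = 0.07708 / 0.09852 = 0.7824 = 78.24%

F_rel = 78.2%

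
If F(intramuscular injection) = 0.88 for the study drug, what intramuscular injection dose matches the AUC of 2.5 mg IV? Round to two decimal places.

D_intramuscular = 2.84 mg

For equal systemic exposure: F × D_ev = D_iv
D_ev = D_iv / F = 2.5 / 0.88 = 2.84091 mg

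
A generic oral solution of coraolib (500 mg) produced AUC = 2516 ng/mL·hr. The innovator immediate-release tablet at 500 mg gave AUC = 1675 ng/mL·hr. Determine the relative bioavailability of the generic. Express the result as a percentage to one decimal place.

F_rel = (AUC_test/D_test) / (AUC_ref/D_ref)
      = (2516/500) / (1675/500)
      = 5.032 / 3.35 = 1.5021 = 150.21%

F_rel = 150.2%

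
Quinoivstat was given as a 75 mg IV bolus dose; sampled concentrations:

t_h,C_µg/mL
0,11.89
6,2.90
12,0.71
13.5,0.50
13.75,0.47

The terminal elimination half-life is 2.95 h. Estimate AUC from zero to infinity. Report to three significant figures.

AUC = 58.2 µg/mL·h

Trapezoidal AUC_0→13.75:
  [0→6]: (11.89+2.90)/2 × 6 = 44.37
  [6→12]: (2.90+0.71)/2 × 6 = 10.83
  [12→13.5]: (0.71+0.50)/2 × 1.5 = 0.9075
  [13.5→13.75]: (0.50+0.47)/2 × 0.25 = 0.12125
  Sum = 56.22875 µg/mL·h
k_e = ln2 / t½ = 0.693147 / 2.95 = 0.2350 h^-1
Extrapolated tail: C_last / k_e = 0.47 / 0.235 = 2.000
AUC_0→∞ = 56.22875 + 2.000 = 58.22875 µg/mL·h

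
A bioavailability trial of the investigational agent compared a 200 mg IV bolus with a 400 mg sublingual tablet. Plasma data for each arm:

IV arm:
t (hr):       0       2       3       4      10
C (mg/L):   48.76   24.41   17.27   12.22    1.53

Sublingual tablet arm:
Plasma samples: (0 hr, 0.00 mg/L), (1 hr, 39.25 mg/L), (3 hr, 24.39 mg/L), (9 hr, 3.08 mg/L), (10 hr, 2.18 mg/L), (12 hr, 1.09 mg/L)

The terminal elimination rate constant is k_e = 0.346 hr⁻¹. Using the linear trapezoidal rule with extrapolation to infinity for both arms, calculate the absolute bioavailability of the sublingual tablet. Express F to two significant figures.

F = 0.57

Trapezoidal AUC_0→10 (IV):
  [0→2]: (48.76+24.41)/2 × 2 = 73.17
  [2→3]: (24.41+17.27)/2 × 1 = 20.84
  [3→4]: (17.27+12.22)/2 × 1 = 14.745
  [4→10]: (12.22+1.53)/2 × 6 = 41.25
  Sum = 150.005 mg/L·hr
IV tail: 1.53/0.346 = 4.422; AUC_iv,0→∞ = 150.005 + 4.422 = 154.427 mg/L·hr
Trapezoidal AUC_0→12 (sublingual tablet):
  [0→1]: (0.00+39.25)/2 × 1 = 19.625
  [1→3]: (39.25+24.39)/2 × 2 = 63.64
  [3→9]: (24.39+3.08)/2 × 6 = 82.41
  [9→10]: (3.08+2.18)/2 × 1 = 2.63
  [10→12]: (2.18+1.09)/2 × 2 = 3.27
  Sum = 171.575 mg/L·hr
sublingual tablet tail: 1.09/0.346 = 3.150; AUC_ev,0→∞ = 171.575 + 3.150 = 174.725 mg/L·hr
F = (AUC_ev/D_ev)/(AUC_iv/D_iv) = (174.725/400)/(154.427/200) = 0.4368125/0.772135 = 0.5657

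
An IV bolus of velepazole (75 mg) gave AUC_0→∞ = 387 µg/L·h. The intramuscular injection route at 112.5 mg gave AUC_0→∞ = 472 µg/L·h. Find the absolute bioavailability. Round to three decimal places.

F = (AUC_ev / D_ev) / (AUC_iv / D_iv)
  = (472/112.5) / (387/75)
  = 4.19556 / 5.16 = 0.8131

F = 0.813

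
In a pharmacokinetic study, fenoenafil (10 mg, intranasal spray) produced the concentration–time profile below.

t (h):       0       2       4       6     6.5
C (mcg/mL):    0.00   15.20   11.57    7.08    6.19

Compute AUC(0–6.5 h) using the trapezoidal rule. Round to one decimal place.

Trapezoidal AUC_0→6.5:
  [0→2]: (0.00+15.20)/2 × 2 = 15.2
  [2→4]: (15.20+11.57)/2 × 2 = 26.77
  [4→6]: (11.57+7.08)/2 × 2 = 18.65
  [6→6.5]: (7.08+6.19)/2 × 0.5 = 3.3175
  Sum = 63.9375 mcg/mL·h

AUC = 63.9 mcg/mL·h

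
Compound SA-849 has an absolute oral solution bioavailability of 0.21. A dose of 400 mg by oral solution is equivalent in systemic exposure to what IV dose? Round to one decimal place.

Systemic exposure from an extravascular dose = F × D_ev, so the equivalent IV dose is F × D_ev.
D_iv = F × D_ev = 0.21 × 400 = 84 mg

D_iv = 84.0 mg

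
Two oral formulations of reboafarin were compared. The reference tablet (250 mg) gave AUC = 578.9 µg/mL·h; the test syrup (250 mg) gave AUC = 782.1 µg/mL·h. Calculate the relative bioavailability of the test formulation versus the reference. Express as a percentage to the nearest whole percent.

F_rel = 135%

F_rel = (AUC_test/D_test) / (AUC_ref/D_ref)
      = (782.1/250) / (578.9/250)
      = 3.1284 / 2.3156 = 1.3510 = 135.10%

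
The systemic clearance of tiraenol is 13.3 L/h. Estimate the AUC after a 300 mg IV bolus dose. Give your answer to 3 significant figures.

AUC_0→∞ = Dose_iv / CL
        = 300 / 13.3 = 22.5564 mg/L·h

AUC = 22.6 mg/L·h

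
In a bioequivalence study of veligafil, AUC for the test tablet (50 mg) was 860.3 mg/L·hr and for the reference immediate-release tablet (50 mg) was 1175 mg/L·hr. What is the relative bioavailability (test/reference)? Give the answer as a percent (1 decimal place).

F_rel = 73.2%

F_rel = (AUC_test/D_test) / (AUC_ref/D_ref)
      = (860.3/50) / (1175/50)
      = 17.206 / 23.5 = 0.7322 = 73.22%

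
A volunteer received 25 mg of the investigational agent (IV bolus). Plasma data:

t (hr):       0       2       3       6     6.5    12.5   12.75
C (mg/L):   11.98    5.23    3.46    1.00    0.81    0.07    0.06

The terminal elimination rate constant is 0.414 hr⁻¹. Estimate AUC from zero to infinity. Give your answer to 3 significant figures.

Trapezoidal AUC_0→12.75:
  [0→2]: (11.98+5.23)/2 × 2 = 17.21
  [2→3]: (5.23+3.46)/2 × 1 = 4.345
  [3→6]: (3.46+1.00)/2 × 3 = 6.69
  [6→6.5]: (1.00+0.81)/2 × 0.5 = 0.4525
  [6.5→12.5]: (0.81+0.07)/2 × 6 = 2.64
  [12.5→12.75]: (0.07+0.06)/2 × 0.25 = 0.01625
  Sum = 31.35375 mg/L·hr
Extrapolated tail: C_last / k_e = 0.06 / 0.414 = 0.145
AUC_0→∞ = 31.35375 + 0.145 = 31.49875 mg/L·hr

AUC = 31.5 mg/L·hr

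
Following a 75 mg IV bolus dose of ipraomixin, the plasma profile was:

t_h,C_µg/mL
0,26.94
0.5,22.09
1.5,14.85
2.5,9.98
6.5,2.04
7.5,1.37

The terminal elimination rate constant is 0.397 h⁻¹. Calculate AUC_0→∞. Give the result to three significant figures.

AUC = 72.3 µg/mL·h

Trapezoidal AUC_0→7.5:
  [0→0.5]: (26.94+22.09)/2 × 0.5 = 12.2575
  [0.5→1.5]: (22.09+14.85)/2 × 1 = 18.47
  [1.5→2.5]: (14.85+9.98)/2 × 1 = 12.415
  [2.5→6.5]: (9.98+2.04)/2 × 4 = 24.04
  [6.5→7.5]: (2.04+1.37)/2 × 1 = 1.705
  Sum = 68.8875 µg/mL·h
Extrapolated tail: C_last / k_e = 1.37 / 0.397 = 3.451
AUC_0→∞ = 68.8875 + 3.451 = 72.3385 µg/mL·h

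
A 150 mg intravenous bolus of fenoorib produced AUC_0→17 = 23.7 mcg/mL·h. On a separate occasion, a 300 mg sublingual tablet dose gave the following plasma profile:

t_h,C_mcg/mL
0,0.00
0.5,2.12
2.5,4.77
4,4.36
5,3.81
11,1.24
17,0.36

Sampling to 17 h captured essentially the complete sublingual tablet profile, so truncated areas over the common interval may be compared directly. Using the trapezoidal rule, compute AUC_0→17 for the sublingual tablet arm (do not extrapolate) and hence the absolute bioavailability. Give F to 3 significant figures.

F = 0.808

Trapezoidal AUC_0→17 (sublingual tablet):
  [0→0.5]: (0.00+2.12)/2 × 0.5 = 0.53
  [0.5→2.5]: (2.12+4.77)/2 × 2 = 6.89
  [2.5→4]: (4.77+4.36)/2 × 1.5 = 6.8475
  [4→5]: (4.36+3.81)/2 × 1 = 4.085
  [5→11]: (3.81+1.24)/2 × 6 = 15.15
  [11→17]: (1.24+0.36)/2 × 6 = 4.8
  Sum = 38.3025 mcg/mL·h
F = (AUC_ev/D_ev)/(AUC_iv/D_iv) = (38.3025/300)/(23.7/150) = 0.127675/0.158 = 0.8081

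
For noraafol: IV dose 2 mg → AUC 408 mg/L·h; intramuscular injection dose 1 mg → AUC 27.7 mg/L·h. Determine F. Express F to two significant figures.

F = (AUC_ev / D_ev) / (AUC_iv / D_iv)
  = (27.7/1) / (408/2)
  = 27.7 / 204 = 0.1358

F = 0.14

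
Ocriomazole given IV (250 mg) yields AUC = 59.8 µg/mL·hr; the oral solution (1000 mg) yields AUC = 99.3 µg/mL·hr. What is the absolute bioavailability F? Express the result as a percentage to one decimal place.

F = (AUC_ev / D_ev) / (AUC_iv / D_iv)
  = (99.3/1000) / (59.8/250)
  = 0.0993 / 0.2392 = 0.4151
  = 41.51%

F = 41.5%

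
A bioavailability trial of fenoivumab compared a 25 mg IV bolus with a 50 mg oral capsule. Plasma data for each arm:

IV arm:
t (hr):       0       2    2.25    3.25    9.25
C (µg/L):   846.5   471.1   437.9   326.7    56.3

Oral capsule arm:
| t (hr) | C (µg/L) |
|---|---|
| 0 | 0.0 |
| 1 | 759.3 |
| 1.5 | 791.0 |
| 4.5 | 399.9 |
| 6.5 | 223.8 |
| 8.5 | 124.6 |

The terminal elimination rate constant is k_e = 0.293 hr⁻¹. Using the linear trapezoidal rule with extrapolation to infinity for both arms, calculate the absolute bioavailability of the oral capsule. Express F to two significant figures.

F = 0.63

Trapezoidal AUC_0→9.25 (IV):
  [0→2]: (846.5+471.1)/2 × 2 = 1317.6
  [2→2.25]: (471.1+437.9)/2 × 0.25 = 113.625
  [2.25→3.25]: (437.9+326.7)/2 × 1 = 382.3
  [3.25→9.25]: (326.7+56.3)/2 × 6 = 1149.0
  Sum = 2962.525 µg/L·hr
IV tail: 56.3/0.293 = 192.150; AUC_iv,0→∞ = 2962.525 + 192.150 = 3154.675 µg/L·hr
Trapezoidal AUC_0→8.5 (oral capsule):
  [0→1]: (0.0+759.3)/2 × 1 = 379.65
  [1→1.5]: (759.3+791.0)/2 × 0.5 = 387.575
  [1.5→4.5]: (791.0+399.9)/2 × 3 = 1786.35
  [4.5→6.5]: (399.9+223.8)/2 × 2 = 623.7
  [6.5→8.5]: (223.8+124.6)/2 × 2 = 348.4
  Sum = 3525.675 µg/L·hr
oral capsule tail: 124.6/0.293 = 425.256; AUC_ev,0→∞ = 3525.675 + 425.256 = 3950.931 µg/L·hr
F = (AUC_ev/D_ev)/(AUC_iv/D_iv) = (3950.931/50)/(3154.675/25) = 79.01862/126.187 = 0.6262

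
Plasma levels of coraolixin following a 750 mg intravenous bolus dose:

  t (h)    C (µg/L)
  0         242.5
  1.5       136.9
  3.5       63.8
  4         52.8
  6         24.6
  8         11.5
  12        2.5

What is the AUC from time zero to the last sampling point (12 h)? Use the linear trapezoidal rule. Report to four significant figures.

Trapezoidal AUC_0→12:
  [0→1.5]: (242.5+136.9)/2 × 1.5 = 284.55
  [1.5→3.5]: (136.9+63.8)/2 × 2 = 200.7
  [3.5→4]: (63.8+52.8)/2 × 0.5 = 29.15
  [4→6]: (52.8+24.6)/2 × 2 = 77.4
  [6→8]: (24.6+11.5)/2 × 2 = 36.1
  [8→12]: (11.5+2.5)/2 × 4 = 28.0
  Sum = 655.9 µg/L·h

AUC = 655.9 µg/L·h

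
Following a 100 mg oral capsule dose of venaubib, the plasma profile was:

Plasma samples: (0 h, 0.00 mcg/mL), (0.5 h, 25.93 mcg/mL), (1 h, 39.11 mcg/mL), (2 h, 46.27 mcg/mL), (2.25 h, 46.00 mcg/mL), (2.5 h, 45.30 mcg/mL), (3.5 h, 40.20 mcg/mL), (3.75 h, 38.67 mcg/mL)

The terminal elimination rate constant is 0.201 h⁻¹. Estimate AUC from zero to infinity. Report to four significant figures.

AUC = 333.4 mcg/mL·h

Trapezoidal AUC_0→3.75:
  [0→0.5]: (0.00+25.93)/2 × 0.5 = 6.4825
  [0.5→1]: (25.93+39.11)/2 × 0.5 = 16.26
  [1→2]: (39.11+46.27)/2 × 1 = 42.69
  [2→2.25]: (46.27+46.00)/2 × 0.25 = 11.53375
  [2.25→2.5]: (46.00+45.30)/2 × 0.25 = 11.4125
  [2.5→3.5]: (45.30+40.20)/2 × 1 = 42.75
  [3.5→3.75]: (40.20+38.67)/2 × 0.25 = 9.85875
  Sum = 140.9875 mcg/mL·h
Extrapolated tail: C_last / k_e = 38.67 / 0.201 = 192.388
AUC_0→∞ = 140.9875 + 192.388 = 333.3755 mcg/mL·h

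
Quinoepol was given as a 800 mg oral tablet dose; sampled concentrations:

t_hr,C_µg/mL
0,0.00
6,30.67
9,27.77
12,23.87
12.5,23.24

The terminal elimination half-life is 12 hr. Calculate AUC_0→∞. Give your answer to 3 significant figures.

Trapezoidal AUC_0→12.5:
  [0→6]: (0.00+30.67)/2 × 6 = 92.01
  [6→9]: (30.67+27.77)/2 × 3 = 87.66
  [9→12]: (27.77+23.87)/2 × 3 = 77.46
  [12→12.5]: (23.87+23.24)/2 × 0.5 = 11.7775
  Sum = 268.9075 µg/mL·hr
k_e = ln2 / t½ = 0.693147 / 12 = 0.0578 hr^-1
Extrapolated tail: C_last / k_e = 23.24 / 0.0578 = 402.076
AUC_0→∞ = 268.9075 + 402.076 = 670.9835 µg/mL·hr

AUC = 671 µg/mL·hr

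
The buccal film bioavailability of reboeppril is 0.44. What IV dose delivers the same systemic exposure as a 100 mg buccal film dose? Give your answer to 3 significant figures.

Systemic exposure from an extravascular dose = F × D_ev, so the equivalent IV dose is F × D_ev.
D_iv = F × D_ev = 0.44 × 100 = 44 mg

D_iv = 44.0 mg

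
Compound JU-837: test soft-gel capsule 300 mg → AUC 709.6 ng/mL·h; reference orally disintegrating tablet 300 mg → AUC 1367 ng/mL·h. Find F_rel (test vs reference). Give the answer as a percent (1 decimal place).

F_rel = (AUC_test/D_test) / (AUC_ref/D_ref)
      = (709.6/300) / (1367/300)
      = 2.36533 / 4.55667 = 0.5191 = 51.91%

F_rel = 51.9%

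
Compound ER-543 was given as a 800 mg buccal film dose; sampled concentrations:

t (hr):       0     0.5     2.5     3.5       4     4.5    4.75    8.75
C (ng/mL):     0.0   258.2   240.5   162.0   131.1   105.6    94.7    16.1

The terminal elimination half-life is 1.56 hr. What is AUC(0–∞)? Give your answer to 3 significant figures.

AUC = 1180 ng/mL·hr

Trapezoidal AUC_0→8.75:
  [0→0.5]: (0.0+258.2)/2 × 0.5 = 64.55
  [0.5→2.5]: (258.2+240.5)/2 × 2 = 498.7
  [2.5→3.5]: (240.5+162.0)/2 × 1 = 201.25
  [3.5→4]: (162.0+131.1)/2 × 0.5 = 73.275
  [4→4.5]: (131.1+105.6)/2 × 0.5 = 59.175
  [4.5→4.75]: (105.6+94.7)/2 × 0.25 = 25.0375
  [4.75→8.75]: (94.7+16.1)/2 × 4 = 221.6
  Sum = 1143.5875 ng/mL·hr
k_e = ln2 / t½ = 0.693147 / 1.56 = 0.4443 hr^-1
Extrapolated tail: C_last / k_e = 16.1 / 0.4443 = 36.237
AUC_0→∞ = 1143.5875 + 36.237 = 1179.8245 ng/mL·hr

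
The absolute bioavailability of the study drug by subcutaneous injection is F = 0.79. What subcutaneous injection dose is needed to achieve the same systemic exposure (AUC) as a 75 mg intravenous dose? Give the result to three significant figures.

D_subcutaneous = 94.9 mg

For equal systemic exposure: F × D_ev = D_iv
D_ev = D_iv / F = 75 / 0.79 = 94.9367 mg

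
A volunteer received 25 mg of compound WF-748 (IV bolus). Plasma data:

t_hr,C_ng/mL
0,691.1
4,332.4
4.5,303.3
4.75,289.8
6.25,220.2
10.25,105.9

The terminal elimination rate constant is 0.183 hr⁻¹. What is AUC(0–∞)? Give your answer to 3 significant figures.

Trapezoidal AUC_0→10.25:
  [0→4]: (691.1+332.4)/2 × 4 = 2047.0
  [4→4.5]: (332.4+303.3)/2 × 0.5 = 158.925
  [4.5→4.75]: (303.3+289.8)/2 × 0.25 = 74.1375
  [4.75→6.25]: (289.8+220.2)/2 × 1.5 = 382.5
  [6.25→10.25]: (220.2+105.9)/2 × 4 = 652.2
  Sum = 3314.7625 ng/mL·hr
Extrapolated tail: C_last / k_e = 105.9 / 0.183 = 578.689
AUC_0→∞ = 3314.7625 + 578.689 = 3893.4515 ng/mL·hr

AUC = 3890 ng/mL·hr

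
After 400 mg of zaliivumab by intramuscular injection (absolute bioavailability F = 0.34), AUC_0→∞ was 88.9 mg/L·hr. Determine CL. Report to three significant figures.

CL = F × Dose / AUC_0→∞
   = 0.34 × 400 / 88.9 = 1.52981 L/hr

CL = 1.53 L/hr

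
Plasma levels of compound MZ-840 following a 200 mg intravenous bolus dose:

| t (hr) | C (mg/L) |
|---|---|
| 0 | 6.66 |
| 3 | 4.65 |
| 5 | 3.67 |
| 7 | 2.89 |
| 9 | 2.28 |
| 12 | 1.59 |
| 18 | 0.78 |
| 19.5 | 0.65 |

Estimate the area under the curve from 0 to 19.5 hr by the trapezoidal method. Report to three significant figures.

Trapezoidal AUC_0→19.5:
  [0→3]: (6.66+4.65)/2 × 3 = 16.965
  [3→5]: (4.65+3.67)/2 × 2 = 8.32
  [5→7]: (3.67+2.89)/2 × 2 = 6.56
  [7→9]: (2.89+2.28)/2 × 2 = 5.17
  [9→12]: (2.28+1.59)/2 × 3 = 5.805
  [12→18]: (1.59+0.78)/2 × 6 = 7.11
  [18→19.5]: (0.78+0.65)/2 × 1.5 = 1.0725
  Sum = 51.0025 mg/L·hr

AUC = 51.0 mg/L·hr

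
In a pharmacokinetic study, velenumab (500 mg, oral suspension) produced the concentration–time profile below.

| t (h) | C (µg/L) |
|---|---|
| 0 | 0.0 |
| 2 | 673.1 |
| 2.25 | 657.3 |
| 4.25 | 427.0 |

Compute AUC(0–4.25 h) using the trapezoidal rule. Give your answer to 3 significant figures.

AUC = 1920 µg/L·h

Trapezoidal AUC_0→4.25:
  [0→2]: (0.0+673.1)/2 × 2 = 673.1
  [2→2.25]: (673.1+657.3)/2 × 0.25 = 166.3
  [2.25→4.25]: (657.3+427.0)/2 × 2 = 1084.3
  Sum = 1923.7 µg/L·h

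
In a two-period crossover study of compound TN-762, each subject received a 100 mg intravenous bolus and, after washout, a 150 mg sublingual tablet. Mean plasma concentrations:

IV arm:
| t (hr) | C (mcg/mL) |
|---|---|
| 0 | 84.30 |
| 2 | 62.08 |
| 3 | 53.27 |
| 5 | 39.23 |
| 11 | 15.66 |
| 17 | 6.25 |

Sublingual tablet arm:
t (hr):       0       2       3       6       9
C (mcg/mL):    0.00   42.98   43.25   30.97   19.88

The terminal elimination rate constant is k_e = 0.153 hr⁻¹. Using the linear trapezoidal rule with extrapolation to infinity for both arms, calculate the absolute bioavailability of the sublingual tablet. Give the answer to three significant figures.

F = 0.474

Trapezoidal AUC_0→17 (IV):
  [0→2]: (84.30+62.08)/2 × 2 = 146.38
  [2→3]: (62.08+53.27)/2 × 1 = 57.675
  [3→5]: (53.27+39.23)/2 × 2 = 92.5
  [5→11]: (39.23+15.66)/2 × 6 = 164.67
  [11→17]: (15.66+6.25)/2 × 6 = 65.73
  Sum = 526.955 mcg/mL·hr
IV tail: 6.25/0.153 = 40.850; AUC_iv,0→∞ = 526.955 + 40.850 = 567.805 mcg/mL·hr
Trapezoidal AUC_0→9 (sublingual tablet):
  [0→2]: (0.00+42.98)/2 × 2 = 42.98
  [2→3]: (42.98+43.25)/2 × 1 = 43.115
  [3→6]: (43.25+30.97)/2 × 3 = 111.33
  [6→9]: (30.97+19.88)/2 × 3 = 76.275
  Sum = 273.7 mcg/mL·hr
sublingual tablet tail: 19.88/0.153 = 129.935; AUC_ev,0→∞ = 273.7 + 129.935 = 403.635 mcg/mL·hr
F = (AUC_ev/D_ev)/(AUC_iv/D_iv) = (403.635/150)/(567.805/100) = 2.6909/5.67805 = 0.4739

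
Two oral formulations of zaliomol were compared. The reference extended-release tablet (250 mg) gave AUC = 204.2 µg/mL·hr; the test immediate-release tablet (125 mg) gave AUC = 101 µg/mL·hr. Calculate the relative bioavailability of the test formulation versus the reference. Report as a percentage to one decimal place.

F_rel = (AUC_test/D_test) / (AUC_ref/D_ref)
      = (101/125) / (204.2/250)
      = 0.808 / 0.8168 = 0.9892 = 98.92%

F_rel = 98.9%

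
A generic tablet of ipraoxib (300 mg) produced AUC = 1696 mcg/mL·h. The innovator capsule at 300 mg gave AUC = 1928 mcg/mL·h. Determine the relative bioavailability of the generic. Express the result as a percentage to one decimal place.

F_rel = 88.0%

F_rel = (AUC_test/D_test) / (AUC_ref/D_ref)
      = (1696/300) / (1928/300)
      = 5.65333 / 6.42667 = 0.8797 = 87.97%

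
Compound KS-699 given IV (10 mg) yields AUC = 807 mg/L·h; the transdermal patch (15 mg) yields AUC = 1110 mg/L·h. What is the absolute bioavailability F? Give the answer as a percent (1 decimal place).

F = (AUC_ev / D_ev) / (AUC_iv / D_iv)
  = (1110/15) / (807/10)
  = 74 / 80.7 = 0.9170
  = 91.70%

F = 91.7%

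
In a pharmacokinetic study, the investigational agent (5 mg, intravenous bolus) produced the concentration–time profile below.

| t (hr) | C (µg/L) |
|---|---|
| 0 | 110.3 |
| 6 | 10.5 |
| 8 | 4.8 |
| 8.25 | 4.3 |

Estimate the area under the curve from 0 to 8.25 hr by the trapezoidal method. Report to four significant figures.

AUC = 378.8 µg/L·hr

Trapezoidal AUC_0→8.25:
  [0→6]: (110.3+10.5)/2 × 6 = 362.4
  [6→8]: (10.5+4.8)/2 × 2 = 15.3
  [8→8.25]: (4.8+4.3)/2 × 0.25 = 1.1375
  Sum = 378.8375 µg/L·hr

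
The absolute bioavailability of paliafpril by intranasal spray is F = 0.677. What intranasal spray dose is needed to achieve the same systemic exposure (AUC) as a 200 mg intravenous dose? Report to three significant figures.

D_intranasal = 295 mg

For equal systemic exposure: F × D_ev = D_iv
D_ev = D_iv / F = 200 / 0.677 = 295.421 mg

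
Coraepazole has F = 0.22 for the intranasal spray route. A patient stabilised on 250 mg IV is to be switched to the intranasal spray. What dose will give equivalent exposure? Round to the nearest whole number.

For equal systemic exposure: F × D_ev = D_iv
D_ev = D_iv / F = 250 / 0.22 = 1136.36 mg

D_intranasal = 1136 mg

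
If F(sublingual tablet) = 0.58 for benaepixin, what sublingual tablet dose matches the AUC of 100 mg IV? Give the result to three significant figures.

D_sublingual = 172 mg

For equal systemic exposure: F × D_ev = D_iv
D_ev = D_iv / F = 100 / 0.58 = 172.414 mg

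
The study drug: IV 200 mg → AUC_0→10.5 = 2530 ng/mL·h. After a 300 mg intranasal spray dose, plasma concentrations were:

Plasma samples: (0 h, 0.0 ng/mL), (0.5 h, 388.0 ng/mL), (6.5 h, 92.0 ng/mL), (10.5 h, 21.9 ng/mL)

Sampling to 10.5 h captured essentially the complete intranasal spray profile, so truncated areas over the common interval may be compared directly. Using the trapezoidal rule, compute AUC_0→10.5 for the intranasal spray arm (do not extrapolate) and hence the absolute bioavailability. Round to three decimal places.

F = 0.465

Trapezoidal AUC_0→10.5 (intranasal spray):
  [0→0.5]: (0.0+388.0)/2 × 0.5 = 97.0
  [0.5→6.5]: (388.0+92.0)/2 × 6 = 1440.0
  [6.5→10.5]: (92.0+21.9)/2 × 4 = 227.8
  Sum = 1764.8 ng/mL·h
F = (AUC_ev/D_ev)/(AUC_iv/D_iv) = (1764.8/300)/(2530/200) = 5.88267/12.65 = 0.4650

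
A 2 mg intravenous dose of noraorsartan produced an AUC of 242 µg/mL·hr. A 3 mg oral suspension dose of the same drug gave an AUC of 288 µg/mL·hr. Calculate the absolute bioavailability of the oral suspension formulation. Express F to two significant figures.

F = (AUC_ev / D_ev) / (AUC_iv / D_iv)
  = (288/3) / (242/2)
  = 96 / 121 = 0.7934

F = 0.79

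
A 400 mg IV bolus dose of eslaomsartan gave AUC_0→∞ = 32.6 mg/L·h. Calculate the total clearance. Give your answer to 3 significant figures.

CL = 12.3 L/h

CL = Dose_iv / AUC_0→∞
   = 400 / 32.6 = 12.2699 L/h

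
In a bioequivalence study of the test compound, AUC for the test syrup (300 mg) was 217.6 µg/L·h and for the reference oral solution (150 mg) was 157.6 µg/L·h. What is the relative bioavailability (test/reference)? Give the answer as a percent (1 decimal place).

F_rel = 69.0%

F_rel = (AUC_test/D_test) / (AUC_ref/D_ref)
      = (217.6/300) / (157.6/150)
      = 0.725333 / 1.05067 = 0.6904 = 69.04%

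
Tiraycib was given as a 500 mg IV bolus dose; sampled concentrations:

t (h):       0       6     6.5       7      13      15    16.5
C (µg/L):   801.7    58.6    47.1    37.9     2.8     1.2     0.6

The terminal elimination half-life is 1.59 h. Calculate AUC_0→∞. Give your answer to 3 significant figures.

Trapezoidal AUC_0→16.5:
  [0→6]: (801.7+58.6)/2 × 6 = 2580.9
  [6→6.5]: (58.6+47.1)/2 × 0.5 = 26.425
  [6.5→7]: (47.1+37.9)/2 × 0.5 = 21.25
  [7→13]: (37.9+2.8)/2 × 6 = 122.1
  [13→15]: (2.8+1.2)/2 × 2 = 4.0
  [15→16.5]: (1.2+0.6)/2 × 1.5 = 1.35
  Sum = 2756.025 µg/L·h
k_e = ln2 / t½ = 0.693147 / 1.59 = 0.4359 h^-1
Extrapolated tail: C_last / k_e = 0.6 / 0.4359 = 1.376
AUC_0→∞ = 2756.025 + 1.376 = 2757.401 µg/L·h

AUC = 2760 µg/L·h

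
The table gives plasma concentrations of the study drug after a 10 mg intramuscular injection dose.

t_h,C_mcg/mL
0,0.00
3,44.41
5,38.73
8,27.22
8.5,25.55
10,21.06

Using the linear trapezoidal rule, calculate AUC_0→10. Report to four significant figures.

AUC = 296.8 mcg/mL·h

Trapezoidal AUC_0→10:
  [0→3]: (0.00+44.41)/2 × 3 = 66.615
  [3→5]: (44.41+38.73)/2 × 2 = 83.14
  [5→8]: (38.73+27.22)/2 × 3 = 98.925
  [8→8.5]: (27.22+25.55)/2 × 0.5 = 13.1925
  [8.5→10]: (25.55+21.06)/2 × 1.5 = 34.9575
  Sum = 296.83 mcg/mL·h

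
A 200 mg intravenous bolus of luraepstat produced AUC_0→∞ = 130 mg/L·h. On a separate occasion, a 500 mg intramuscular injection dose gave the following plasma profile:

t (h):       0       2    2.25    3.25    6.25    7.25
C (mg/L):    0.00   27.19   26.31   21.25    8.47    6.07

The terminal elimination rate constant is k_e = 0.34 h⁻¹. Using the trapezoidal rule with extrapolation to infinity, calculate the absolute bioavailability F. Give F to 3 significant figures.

Trapezoidal AUC_0→7.25 (intramuscular injection):
  [0→2]: (0.00+27.19)/2 × 2 = 27.19
  [2→2.25]: (27.19+26.31)/2 × 0.25 = 6.6875
  [2.25→3.25]: (26.31+21.25)/2 × 1 = 23.78
  [3.25→6.25]: (21.25+8.47)/2 × 3 = 44.58
  [6.25→7.25]: (8.47+6.07)/2 × 1 = 7.27
  Sum = 109.5075 mg/L·h
Tail: C_last/k_e = 6.07/0.34 = 17.853
AUC_0→∞ (intramuscular injection) = 109.5075 + 17.853 = 127.3605 mg/L·h
F = (AUC_ev/D_ev)/(AUC_iv/D_iv) = (127.3605/500)/(130/200) = 0.254721/0.65 = 0.3919

F = 0.392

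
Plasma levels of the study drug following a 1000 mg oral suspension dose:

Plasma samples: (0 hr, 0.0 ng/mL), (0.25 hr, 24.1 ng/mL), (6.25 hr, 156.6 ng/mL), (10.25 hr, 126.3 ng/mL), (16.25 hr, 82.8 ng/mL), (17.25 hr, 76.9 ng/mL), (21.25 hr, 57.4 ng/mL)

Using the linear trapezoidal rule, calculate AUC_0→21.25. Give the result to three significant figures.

Trapezoidal AUC_0→21.25:
  [0→0.25]: (0.0+24.1)/2 × 0.25 = 3.0125
  [0.25→6.25]: (24.1+156.6)/2 × 6 = 542.1
  [6.25→10.25]: (156.6+126.3)/2 × 4 = 565.8
  [10.25→16.25]: (126.3+82.8)/2 × 6 = 627.3
  [16.25→17.25]: (82.8+76.9)/2 × 1 = 79.85
  [17.25→21.25]: (76.9+57.4)/2 × 4 = 268.6
  Sum = 2086.6625 ng/mL·hr

AUC = 2090 ng/mL·hr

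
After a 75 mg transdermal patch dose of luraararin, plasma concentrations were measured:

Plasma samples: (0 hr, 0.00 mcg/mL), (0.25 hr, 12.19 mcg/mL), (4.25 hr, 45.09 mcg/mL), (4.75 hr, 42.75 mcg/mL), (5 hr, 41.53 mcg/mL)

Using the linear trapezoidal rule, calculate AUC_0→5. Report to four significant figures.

AUC = 148.6 mcg/mL·hr

Trapezoidal AUC_0→5:
  [0→0.25]: (0.00+12.19)/2 × 0.25 = 1.52375
  [0.25→4.25]: (12.19+45.09)/2 × 4 = 114.56
  [4.25→4.75]: (45.09+42.75)/2 × 0.5 = 21.96
  [4.75→5]: (42.75+41.53)/2 × 0.25 = 10.535
  Sum = 148.57875 mcg/mL·hr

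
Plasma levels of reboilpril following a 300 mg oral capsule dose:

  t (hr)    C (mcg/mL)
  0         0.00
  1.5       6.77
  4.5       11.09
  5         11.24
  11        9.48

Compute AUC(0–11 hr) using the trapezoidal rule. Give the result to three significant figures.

AUC = 99.6 mcg/mL·hr

Trapezoidal AUC_0→11:
  [0→1.5]: (0.00+6.77)/2 × 1.5 = 5.0775
  [1.5→4.5]: (6.77+11.09)/2 × 3 = 26.79
  [4.5→5]: (11.09+11.24)/2 × 0.5 = 5.5825
  [5→11]: (11.24+9.48)/2 × 6 = 62.16
  Sum = 99.61 mcg/mL·hr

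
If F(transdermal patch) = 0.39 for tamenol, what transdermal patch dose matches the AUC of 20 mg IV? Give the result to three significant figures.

D_transdermal = 51.3 mg

For equal systemic exposure: F × D_ev = D_iv
D_ev = D_iv / F = 20 / 0.39 = 51.2821 mg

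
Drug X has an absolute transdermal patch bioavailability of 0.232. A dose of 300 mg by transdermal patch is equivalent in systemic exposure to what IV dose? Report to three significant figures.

D_iv = 69.6 mg

Systemic exposure from an extravascular dose = F × D_ev, so the equivalent IV dose is F × D_ev.
D_iv = F × D_ev = 0.232 × 300 = 69.6 mg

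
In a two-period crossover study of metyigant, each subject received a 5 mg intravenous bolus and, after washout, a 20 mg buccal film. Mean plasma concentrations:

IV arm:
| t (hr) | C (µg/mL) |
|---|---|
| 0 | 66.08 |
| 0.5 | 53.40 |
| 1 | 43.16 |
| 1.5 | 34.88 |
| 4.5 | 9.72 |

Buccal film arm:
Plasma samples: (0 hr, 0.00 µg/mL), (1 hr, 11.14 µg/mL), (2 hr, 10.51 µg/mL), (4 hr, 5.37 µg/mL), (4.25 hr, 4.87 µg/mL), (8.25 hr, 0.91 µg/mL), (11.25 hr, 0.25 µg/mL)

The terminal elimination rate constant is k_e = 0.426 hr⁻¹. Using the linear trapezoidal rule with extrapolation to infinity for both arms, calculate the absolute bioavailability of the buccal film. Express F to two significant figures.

Trapezoidal AUC_0→4.5 (IV):
  [0→0.5]: (66.08+53.40)/2 × 0.5 = 29.87
  [0.5→1]: (53.40+43.16)/2 × 0.5 = 24.14
  [1→1.5]: (43.16+34.88)/2 × 0.5 = 19.51
  [1.5→4.5]: (34.88+9.72)/2 × 3 = 66.9
  Sum = 140.42 µg/mL·hr
IV tail: 9.72/0.426 = 22.817; AUC_iv,0→∞ = 140.42 + 22.817 = 163.237 µg/mL·hr
Trapezoidal AUC_0→11.25 (buccal film):
  [0→1]: (0.00+11.14)/2 × 1 = 5.57
  [1→2]: (11.14+10.51)/2 × 1 = 10.825
  [2→4]: (10.51+5.37)/2 × 2 = 15.88
  [4→4.25]: (5.37+4.87)/2 × 0.25 = 1.28
  [4.25→8.25]: (4.87+0.91)/2 × 4 = 11.56
  [8.25→11.25]: (0.91+0.25)/2 × 3 = 1.74
  Sum = 46.855 µg/mL·hr
buccal film tail: 0.25/0.426 = 0.587; AUC_ev,0→∞ = 46.855 + 0.587 = 47.442 µg/mL·hr
F = (AUC_ev/D_ev)/(AUC_iv/D_iv) = (47.442/20)/(163.237/5) = 2.3721/32.6474 = 0.0727

F = 0.073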